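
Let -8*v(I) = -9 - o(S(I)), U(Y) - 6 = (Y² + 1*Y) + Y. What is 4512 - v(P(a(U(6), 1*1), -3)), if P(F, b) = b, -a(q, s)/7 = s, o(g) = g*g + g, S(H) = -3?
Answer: 36081/8 ≈ 4510.1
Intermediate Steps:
U(Y) = 6 + Y² + 2*Y (U(Y) = 6 + ((Y² + 1*Y) + Y) = 6 + ((Y² + Y) + Y) = 6 + ((Y + Y²) + Y) = 6 + (Y² + 2*Y) = 6 + Y² + 2*Y)
o(g) = g + g² (o(g) = g² + g = g + g²)
a(q, s) = -7*s
v(I) = 15/8 (v(I) = -(-9 - (-3)*(1 - 3))/8 = -(-9 - (-3)*(-2))/8 = -(-9 - 1*6)/8 = -(-9 - 6)/8 = -⅛*(-15) = 15/8)
4512 - v(P(a(U(6), 1*1), -3)) = 4512 - 1*15/8 = 4512 - 15/8 = 36081/8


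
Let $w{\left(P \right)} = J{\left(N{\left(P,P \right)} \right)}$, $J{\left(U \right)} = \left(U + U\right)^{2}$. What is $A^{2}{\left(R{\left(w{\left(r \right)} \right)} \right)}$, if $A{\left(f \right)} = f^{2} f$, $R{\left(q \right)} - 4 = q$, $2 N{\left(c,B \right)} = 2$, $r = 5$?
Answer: $262144$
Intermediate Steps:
$N{\left(c,B \right)} = 1$ ($N{\left(c,B \right)} = \frac{1}{2} \cdot 2 = 1$)
$J{\left(U \right)} = 4 U^{2}$ ($J{\left(U \right)} = \left(2 U\right)^{2} = 4 U^{2}$)
$w{\left(P \right)} = 4$ ($w{\left(P \right)} = 4 \cdot 1^{2} = 4 \cdot 1 = 4$)
$R{\left(q \right)} = 4 + q$
$A{\left(f \right)} = f^{3}$
$A^{2}{\left(R{\left(w{\left(r \right)} \right)} \right)} = \left(\left(4 + 4\right)^{3}\right)^{2} = \left(8^{3}\right)^{2} = 512^{2} = 262144$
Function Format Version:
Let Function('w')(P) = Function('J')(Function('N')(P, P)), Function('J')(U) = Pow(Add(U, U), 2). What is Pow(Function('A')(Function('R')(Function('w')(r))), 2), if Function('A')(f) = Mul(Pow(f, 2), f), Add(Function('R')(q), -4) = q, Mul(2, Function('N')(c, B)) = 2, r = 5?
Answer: 262144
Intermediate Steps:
Function('N')(c, B) = 1 (Function('N')(c, B) = Mul(Rational(1, 2), 2) = 1)
Function('J')(U) = Mul(4, Pow(U, 2)) (Function('J')(U) = Pow(Mul(2, U), 2) = Mul(4, Pow(U, 2)))
Function('w')(P) = 4 (Function('w')(P) = Mul(4, Pow(1, 2)) = Mul(4, 1) = 4)
Function('R')(q) = Add(4, q)
Function('A')(f) = Pow(f, 3)
Pow(Function('A')(Function('R')(Function('w')(r))), 2) = Pow(Pow(Add(4, 4), 3), 2) = Pow(Pow(8, 3), 2) = Pow(512, 2) = 262144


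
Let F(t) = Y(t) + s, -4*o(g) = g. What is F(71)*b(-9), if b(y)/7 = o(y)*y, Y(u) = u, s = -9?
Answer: -17577/2 ≈ -8788.5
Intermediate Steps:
o(g) = -g/4
F(t) = -9 + t (F(t) = t - 9 = -9 + t)
b(y) = -7*y²/4 (b(y) = 7*((-y/4)*y) = 7*(-y²/4) = -7*y²/4)
F(71)*b(-9) = (-9 + 71)*(-7/4*(-9)²) = 62*(-7/4*81) = 62*(-567/4) = -17577/2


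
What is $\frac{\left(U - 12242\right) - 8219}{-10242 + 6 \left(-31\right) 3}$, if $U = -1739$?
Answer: $\frac{37}{18} \approx 2.0556$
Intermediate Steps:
$\frac{\left(U - 12242\right) - 8219}{-10242 + 6 \left(-31\right) 3} = \frac{\left(-1739 - 12242\right) - 8219}{-10242 + 6 \left(-31\right) 3} = \frac{-13981 - 8219}{-10242 - 558} = - \frac{22200}{-10242 - 558} = - \frac{22200}{-10800} = \left(-22200\right) \left(- \frac{1}{10800}\right) = \frac{37}{18}$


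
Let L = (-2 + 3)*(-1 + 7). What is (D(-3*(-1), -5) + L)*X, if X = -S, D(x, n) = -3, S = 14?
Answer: -42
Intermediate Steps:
X = -14 (X = -1*14 = -14)
L = 6 (L = 1*6 = 6)
(D(-3*(-1), -5) + L)*X = (-3 + 6)*(-14) = 3*(-14) = -42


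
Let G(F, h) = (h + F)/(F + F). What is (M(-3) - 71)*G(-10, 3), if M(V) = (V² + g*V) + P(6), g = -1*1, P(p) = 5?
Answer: -189/10 ≈ -18.900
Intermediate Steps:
g = -1
G(F, h) = (F + h)/(2*F) (G(F, h) = (F + h)/((2*F)) = (F + h)*(1/(2*F)) = (F + h)/(2*F))
M(V) = 5 + V² - V (M(V) = (V² - V) + 5 = 5 + V² - V)
(M(-3) - 71)*G(-10, 3) = ((5 + (-3)² - 1*(-3)) - 71)*((½)*(-10 + 3)/(-10)) = ((5 + 9 + 3) - 71)*((½)*(-⅒)*(-7)) = (17 - 71)*(7/20) = -54*7/20 = -189/10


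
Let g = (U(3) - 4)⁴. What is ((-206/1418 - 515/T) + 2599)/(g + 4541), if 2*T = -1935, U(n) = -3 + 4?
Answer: 356613805/634099113 ≈ 0.56239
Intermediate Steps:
U(n) = 1
T = -1935/2 (T = (½)*(-1935) = -1935/2 ≈ -967.50)
g = 81 (g = (1 - 4)⁴ = (-3)⁴ = 81)
((-206/1418 - 515/T) + 2599)/(g + 4541) = ((-206/1418 - 515/(-1935/2)) + 2599)/(81 + 4541) = ((-206*1/1418 - 515*(-2/1935)) + 2599)/4622 = ((-103/709 + 206/387) + 2599)*(1/4622) = (106193/274383 + 2599)*(1/4622) = (713227610/274383)*(1/4622) = 356613805/634099113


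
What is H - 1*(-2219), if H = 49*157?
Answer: 9912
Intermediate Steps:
H = 7693
H - 1*(-2219) = 7693 - 1*(-2219) = 7693 + 2219 = 9912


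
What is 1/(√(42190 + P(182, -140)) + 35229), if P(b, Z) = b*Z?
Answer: 11743/413688577 - √16710/1241065731 ≈ 2.8282e-5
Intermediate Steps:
P(b, Z) = Z*b
1/(√(42190 + P(182, -140)) + 35229) = 1/(√(42190 - 140*182) + 35229) = 1/(√(42190 - 25480) + 35229) = 1/(√16710 + 35229) = 1/(35229 + √16710)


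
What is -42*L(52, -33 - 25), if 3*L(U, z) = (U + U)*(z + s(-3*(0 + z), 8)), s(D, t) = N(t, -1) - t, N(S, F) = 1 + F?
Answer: 96096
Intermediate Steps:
s(D, t) = -t (s(D, t) = (1 - 1) - t = 0 - t = -t)
L(U, z) = 2*U*(-8 + z)/3 (L(U, z) = ((U + U)*(z - 1*8))/3 = ((2*U)*(z - 8))/3 = ((2*U)*(-8 + z))/3 = (2*U*(-8 + z))/3 = 2*U*(-8 + z)/3)
-42*L(52, -33 - 25) = -28*52*(-8 + (-33 - 25)) = -28*52*(-8 - 58) = -28*52*(-66) = -42*(-2288) = 96096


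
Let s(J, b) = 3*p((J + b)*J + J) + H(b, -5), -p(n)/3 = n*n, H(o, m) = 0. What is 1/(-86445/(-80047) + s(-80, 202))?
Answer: -80047/69755389142355 ≈ -1.1475e-9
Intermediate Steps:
p(n) = -3*n² (p(n) = -3*n*n = -3*n²)
s(J, b) = -9*(J + J*(J + b))² (s(J, b) = 3*(-3*((J + b)*J + J)²) + 0 = 3*(-3*(J*(J + b) + J)²) + 0 = 3*(-3*(J + J*(J + b))²) + 0 = -9*(J + J*(J + b))² + 0 = -9*(J + J*(J + b))²)
1/(-86445/(-80047) + s(-80, 202)) = 1/(-86445/(-80047) - 9*(-80)²*(1 - 80 + 202)²) = 1/(-86445*(-1/80047) - 9*6400*123²) = 1/(86445/80047 - 9*6400*15129) = 1/(86445/80047 - 871430400) = 1/(-69755389142355/80047) = -80047/69755389142355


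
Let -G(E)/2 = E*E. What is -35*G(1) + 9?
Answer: 79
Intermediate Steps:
G(E) = -2*E² (G(E) = -2*E*E = -2*E²)
-35*G(1) + 9 = -(-70)*1² + 9 = -(-70) + 9 = -35*(-2) + 9 = 70 + 9 = 79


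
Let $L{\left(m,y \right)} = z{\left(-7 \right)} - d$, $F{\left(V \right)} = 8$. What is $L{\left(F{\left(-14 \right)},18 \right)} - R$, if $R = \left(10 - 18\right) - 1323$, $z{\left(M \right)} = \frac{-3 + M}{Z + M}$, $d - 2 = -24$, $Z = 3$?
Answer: $\frac{2711}{2} \approx 1355.5$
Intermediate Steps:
$d = -22$ ($d = 2 - 24 = -22$)
$z{\left(M \right)} = \frac{-3 + M}{3 + M}$
$L{\left(m,y \right)} = \frac{49}{2}$ ($L{\left(m,y \right)} = \frac{-3 - 7}{3 - 7} - -22 = \frac{1}{-4} \left(-10\right) + 22 = \left(- \frac{1}{4}\right) \left(-10\right) + 22 = \frac{5}{2} + 22 = \frac{49}{2}$)
$R = -1331$ ($R = \left(10 - 18\right) - 1323 = -8 - 1323 = -1331$)
$L{\left(F{\left(-14 \right)},18 \right)} - R = \frac{49}{2} - -1331 = \frac{49}{2} + 1331 = \frac{2711}{2}$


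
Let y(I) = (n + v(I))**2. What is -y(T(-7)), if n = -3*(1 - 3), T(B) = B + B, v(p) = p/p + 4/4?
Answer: -64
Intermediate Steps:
v(p) = 2 (v(p) = 1 + 4*(1/4) = 1 + 1 = 2)
T(B) = 2*B
n = 6 (n = -3*(-2) = 6)
y(I) = 64 (y(I) = (6 + 2)**2 = 8**2 = 64)
-y(T(-7)) = -1*64 = -64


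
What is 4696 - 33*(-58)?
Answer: 6610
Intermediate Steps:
4696 - 33*(-58) = 4696 - 1*(-1914) = 4696 + 1914 = 6610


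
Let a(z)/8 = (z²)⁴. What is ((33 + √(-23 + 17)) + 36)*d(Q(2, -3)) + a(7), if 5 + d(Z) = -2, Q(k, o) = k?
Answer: 46117925 - 7*I*√6 ≈ 4.6118e+7 - 17.146*I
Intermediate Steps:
d(Z) = -7 (d(Z) = -5 - 2 = -7)
a(z) = 8*z⁸ (a(z) = 8*(z²)⁴ = 8*z⁸)
((33 + √(-23 + 17)) + 36)*d(Q(2, -3)) + a(7) = ((33 + √(-23 + 17)) + 36)*(-7) + 8*7⁸ = ((33 + √(-6)) + 36)*(-7) + 8*5764801 = ((33 + I*√6) + 36)*(-7) + 46118408 = (69 + I*√6)*(-7) + 46118408 = (-483 - 7*I*√6) + 46118408 = 46117925 - 7*I*√6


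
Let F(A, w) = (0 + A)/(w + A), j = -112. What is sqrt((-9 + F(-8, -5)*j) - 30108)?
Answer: I*sqrt(5101421)/13 ≈ 173.74*I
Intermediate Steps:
F(A, w) = A/(A + w)
sqrt((-9 + F(-8, -5)*j) - 30108) = sqrt((-9 - 8/(-8 - 5)*(-112)) - 30108) = sqrt((-9 - 8/(-13)*(-112)) - 30108) = sqrt((-9 - 8*(-1/13)*(-112)) - 30108) = sqrt((-9 + (8/13)*(-112)) - 30108) = sqrt((-9 - 896/13) - 30108) = sqrt(-1013/13 - 30108) = sqrt(-392417/13) = I*sqrt(5101421)/13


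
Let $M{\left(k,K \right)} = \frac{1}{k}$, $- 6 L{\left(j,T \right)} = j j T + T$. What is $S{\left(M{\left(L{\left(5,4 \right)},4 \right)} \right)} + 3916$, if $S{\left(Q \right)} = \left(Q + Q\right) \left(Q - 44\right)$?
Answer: $\frac{5301305}{1352} \approx 3921.1$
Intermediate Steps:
$L{\left(j,T \right)} = - \frac{T}{6} - \frac{T j^{2}}{6}$ ($L{\left(j,T \right)} = - \frac{j j T + T}{6} = - \frac{j^{2} T + T}{6} = - \frac{T j^{2} + T}{6} = - \frac{T + T j^{2}}{6} = - \frac{T}{6} - \frac{T j^{2}}{6}$)
$S{\left(Q \right)} = 2 Q \left(-44 + Q\right)$
$S{\left(M{\left(L{\left(5,4 \right)},4 \right)} \right)} + 3916 = \frac{2 \left(-44 + \frac{1}{\left(- \frac{1}{6}\right) 4 \left(1 + 5^{2}\right)}\right)}{\left(- \frac{1}{6}\right) 4 \left(1 + 5^{2}\right)} + 3916 = \frac{2 \left(-44 + \frac{1}{\left(- \frac{1}{6}\right) 4 \left(1 + 25\right)}\right)}{\left(- \frac{1}{6}\right) 4 \left(1 + 25\right)} + 3916 = \frac{2 \left(-44 + \frac{1}{\left(- \frac{1}{6}\right) 4 \cdot 26}\right)}{\left(- \frac{1}{6}\right) 4 \cdot 26} + 3916 = \frac{2 \left(-44 + \frac{1}{- \frac{52}{3}}\right)}{- \frac{52}{3}} + 3916 = 2 \left(- \frac{3}{52}\right) \left(-44 - \frac{3}{52}\right) + 3916 = 2 \left(- \frac{3}{52}\right) \left(- \frac{2291}{52}\right) + 3916 = \frac{6873}{1352} + 3916 = \frac{5301305}{1352}$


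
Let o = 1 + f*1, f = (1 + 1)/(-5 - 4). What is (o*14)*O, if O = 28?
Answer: 2744/9 ≈ 304.89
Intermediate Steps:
f = -2/9 (f = 2/(-9) = 2*(-⅑) = -2/9 ≈ -0.22222)
o = 7/9 (o = 1 - 2/9*1 = 1 - 2/9 = 7/9 ≈ 0.77778)
(o*14)*O = ((7/9)*14)*28 = (98/9)*28 = 2744/9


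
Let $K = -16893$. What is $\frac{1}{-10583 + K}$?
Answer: $- \frac{1}{27476} \approx -3.6395 \cdot 10^{-5}$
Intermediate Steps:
$\frac{1}{-10583 + K} = \frac{1}{-10583 - 16893} = \frac{1}{-27476} = - \frac{1}{27476}$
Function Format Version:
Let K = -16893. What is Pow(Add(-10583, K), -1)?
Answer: Rational(-1, 27476) ≈ -3.6395e-5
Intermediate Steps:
Pow(Add(-10583, K), -1) = Pow(Add(-10583, -16893), -1) = Pow(-27476, -1) = Rational(-1, 27476)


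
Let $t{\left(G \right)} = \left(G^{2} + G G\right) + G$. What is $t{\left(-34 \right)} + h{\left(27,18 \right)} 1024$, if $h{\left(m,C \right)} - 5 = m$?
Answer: $35046$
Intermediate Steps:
$h{\left(m,C \right)} = 5 + m$
$t{\left(G \right)} = G + 2 G^{2}$ ($t{\left(G \right)} = \left(G^{2} + G^{2}\right) + G = 2 G^{2} + G = G + 2 G^{2}$)
$t{\left(-34 \right)} + h{\left(27,18 \right)} 1024 = - 34 \left(1 + 2 \left(-34\right)\right) + \left(5 + 27\right) 1024 = - 34 \left(1 - 68\right) + 32 \cdot 1024 = \left(-34\right) \left(-67\right) + 32768 = 2278 + 32768 = 35046$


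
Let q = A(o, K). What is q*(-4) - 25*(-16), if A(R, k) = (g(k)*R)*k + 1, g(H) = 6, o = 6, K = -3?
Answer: 828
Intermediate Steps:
A(R, k) = 1 + 6*R*k (A(R, k) = (6*R)*k + 1 = 6*R*k + 1 = 1 + 6*R*k)
q = -107 (q = 1 + 6*6*(-3) = 1 - 108 = -107)
q*(-4) - 25*(-16) = -107*(-4) - 25*(-16) = 428 + 400 = 828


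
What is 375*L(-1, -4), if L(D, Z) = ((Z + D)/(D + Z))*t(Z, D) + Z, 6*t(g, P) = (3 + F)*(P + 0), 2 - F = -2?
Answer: -3875/2 ≈ -1937.5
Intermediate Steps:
F = 4 (F = 2 - 1*(-2) = 2 + 2 = 4)
t(g, P) = 7*P/6 (t(g, P) = ((3 + 4)*(P + 0))/6 = (7*P)/6 = 7*P/6)
L(D, Z) = Z + 7*D/6 (L(D, Z) = ((Z + D)/(D + Z))*(7*D/6) + Z = ((D + Z)/(D + Z))*(7*D/6) + Z = 1*(7*D/6) + Z = 7*D/6 + Z = Z + 7*D/6)
375*L(-1, -4) = 375*(-4 + (7/6)*(-1)) = 375*(-4 - 7/6) = 375*(-31/6) = -3875/2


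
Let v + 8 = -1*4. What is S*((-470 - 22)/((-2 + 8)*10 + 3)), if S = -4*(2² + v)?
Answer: -5248/21 ≈ -249.90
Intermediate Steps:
v = -12 (v = -8 - 1*4 = -8 - 4 = -12)
S = 32 (S = -4*(2² - 12) = -4*(4 - 12) = -4*(-8) = 32)
S*((-470 - 22)/((-2 + 8)*10 + 3)) = 32*((-470 - 22)/((-2 + 8)*10 + 3)) = 32*(-492/(6*10 + 3)) = 32*(-492/(60 + 3)) = 32*(-492/63) = 32*(-492*1/63) = 32*(-164/21) = -5248/21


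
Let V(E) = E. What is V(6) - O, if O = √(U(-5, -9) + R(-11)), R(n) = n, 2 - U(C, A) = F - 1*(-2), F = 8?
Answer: 6 - I*√19 ≈ 6.0 - 4.3589*I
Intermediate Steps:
U(C, A) = -8 (U(C, A) = 2 - (8 - 1*(-2)) = 2 - (8 + 2) = 2 - 1*10 = 2 - 10 = -8)
O = I*√19 (O = √(-8 - 11) = √(-19) = I*√19 ≈ 4.3589*I)
V(6) - O = 6 - I*√19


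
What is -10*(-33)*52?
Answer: 17160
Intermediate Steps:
-10*(-33)*52 = 330*52 = 17160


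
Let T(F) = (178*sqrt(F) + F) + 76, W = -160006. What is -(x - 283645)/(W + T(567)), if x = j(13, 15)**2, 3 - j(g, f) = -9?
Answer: -5019952207/2819844549 - 50463178*sqrt(7)/2819844549 ≈ -1.8276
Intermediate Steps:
T(F) = 76 + F + 178*sqrt(F) (T(F) = (F + 178*sqrt(F)) + 76 = 76 + F + 178*sqrt(F))
j(g, f) = 12 (j(g, f) = 3 - 1*(-9) = 3 + 9 = 12)
x = 144 (x = 12**2 = 144)
-(x - 283645)/(W + T(567)) = -(144 - 283645)/(-160006 + (76 + 567 + 178*sqrt(567))) = -(-283501)/(-160006 + (76 + 567 + 178*(9*sqrt(7)))) = -(-283501)/(-160006 + (76 + 567 + 1602*sqrt(7))) = -(-283501)/(-160006 + (643 + 1602*sqrt(7))) = -(-283501)/(-159363 + 1602*sqrt(7)) = 283501/(-159363 + 1602*sqrt(7))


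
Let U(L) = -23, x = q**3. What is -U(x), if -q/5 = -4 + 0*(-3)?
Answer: 23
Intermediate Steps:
q = 20 (q = -5*(-4 + 0*(-3)) = -5*(-4 + 0) = -5*(-4) = 20)
x = 8000 (x = 20**3 = 8000)
-U(x) = -1*(-23) = 23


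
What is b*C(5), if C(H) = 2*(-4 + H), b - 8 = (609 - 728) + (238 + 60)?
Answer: 374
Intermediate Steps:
b = 187 (b = 8 + ((609 - 728) + (238 + 60)) = 8 + (-119 + 298) = 8 + 179 = 187)
C(H) = -8 + 2*H
b*C(5) = 187*(-8 + 2*5) = 187*(-8 + 10) = 187*2 = 374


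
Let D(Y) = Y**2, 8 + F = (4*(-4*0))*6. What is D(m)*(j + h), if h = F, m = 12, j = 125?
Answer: 16848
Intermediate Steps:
F = -8 (F = -8 + (4*(-4*0))*6 = -8 + (4*0)*6 = -8 + 0*6 = -8 + 0 = -8)
h = -8
D(m)*(j + h) = 12**2*(125 - 8) = 144*117 = 16848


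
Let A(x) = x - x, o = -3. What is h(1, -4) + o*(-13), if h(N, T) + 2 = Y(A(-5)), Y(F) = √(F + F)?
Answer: 37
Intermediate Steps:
A(x) = 0
Y(F) = √2*√F (Y(F) = √(2*F) = √2*√F)
h(N, T) = -2 (h(N, T) = -2 + √2*√0 = -2 + √2*0 = -2 + 0 = -2)
h(1, -4) + o*(-13) = -2 - 3*(-13) = -2 + 39 = 37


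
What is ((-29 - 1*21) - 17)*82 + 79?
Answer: -5415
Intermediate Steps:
((-29 - 1*21) - 17)*82 + 79 = ((-29 - 21) - 17)*82 + 79 = (-50 - 17)*82 + 79 = -67*82 + 79 = -5494 + 79 = -5415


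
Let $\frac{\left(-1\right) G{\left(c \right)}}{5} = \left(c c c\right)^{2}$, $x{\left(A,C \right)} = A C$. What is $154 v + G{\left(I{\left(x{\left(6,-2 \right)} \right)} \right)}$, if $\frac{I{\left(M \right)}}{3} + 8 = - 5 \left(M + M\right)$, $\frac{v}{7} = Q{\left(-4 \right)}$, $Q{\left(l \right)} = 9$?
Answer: $-7194583687485978$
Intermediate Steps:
$v = 63$ ($v = 7 \cdot 9 = 63$)
$I{\left(M \right)} = -24 - 30 M$ ($I{\left(M \right)} = -24 + 3 \left(- 5 \left(M + M\right)\right) = -24 + 3 \left(- 5 \cdot 2 M\right) = -24 + 3 \left(- 10 M\right) = -24 - 30 M$)
$G{\left(c \right)} = - 5 c^{6}$ ($G{\left(c \right)} = - 5 \left(c c c\right)^{2} = - 5 \left(c^{2} c\right)^{2} = - 5 \left(c^{3}\right)^{2} = - 5 c^{6}$)
$154 v + G{\left(I{\left(x{\left(6,-2 \right)} \right)} \right)} = 154 \cdot 63 - 5 \left(-24 - 30 \cdot 6 \left(-2\right)\right)^{6} = 9702 - 5 \left(-24 - -360\right)^{6} = 9702 - 5 \left(-24 + 360\right)^{6} = 9702 - 5 \cdot 336^{6} = 9702 - 7194583687495680 = -7194583687485978$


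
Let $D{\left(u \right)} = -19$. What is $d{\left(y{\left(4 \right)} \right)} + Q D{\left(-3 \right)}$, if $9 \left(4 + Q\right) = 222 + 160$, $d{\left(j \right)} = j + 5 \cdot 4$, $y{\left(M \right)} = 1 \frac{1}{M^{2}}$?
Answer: $- \frac{102295}{144} \approx -710.38$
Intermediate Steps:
$y{\left(M \right)} = \frac{1}{M^{2}}$ ($y{\left(M \right)} = 1 \frac{1}{M^{2}} = \frac{1}{M^{2}}$)
$d{\left(j \right)} = 20 + j$ ($d{\left(j \right)} = j + 20 = 20 + j$)
$Q = \frac{346}{9}$ ($Q = -4 + \frac{222 + 160}{9} = -4 + \frac{1}{9} \cdot 382 = -4 + \frac{382}{9} = \frac{346}{9} \approx 38.444$)
$d{\left(y{\left(4 \right)} \right)} + Q D{\left(-3 \right)} = \left(20 + \frac{1}{16}\right) + \frac{346}{9} \left(-19\right) = \left(20 + \frac{1}{16}\right) - \frac{6574}{9} = \frac{321}{16} - \frac{6574}{9} = - \frac{102295}{144}$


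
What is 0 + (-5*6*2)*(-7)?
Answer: 420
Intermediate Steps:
0 + (-5*6*2)*(-7) = 0 - 30*2*(-7) = 0 - 60*(-7) = 0 + 420 = 420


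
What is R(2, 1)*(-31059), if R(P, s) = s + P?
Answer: -93177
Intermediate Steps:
R(P, s) = P + s
R(2, 1)*(-31059) = (2 + 1)*(-31059) = 3*(-31059) = -93177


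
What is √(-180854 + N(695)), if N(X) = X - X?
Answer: I*√180854 ≈ 425.27*I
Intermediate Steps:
N(X) = 0
√(-180854 + N(695)) = √(-180854 + 0) = √(-180854) = I*√180854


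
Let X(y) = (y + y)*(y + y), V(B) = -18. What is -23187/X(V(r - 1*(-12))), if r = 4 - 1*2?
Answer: -7729/432 ≈ -17.891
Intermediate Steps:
r = 2 (r = 4 - 2 = 2)
X(y) = 4*y**2 (X(y) = (2*y)*(2*y) = 4*y**2)
-23187/X(V(r - 1*(-12))) = -23187/(4*(-18)**2) = -23187/(4*324) = -23187/1296 = -23187*1/1296 = -7729/432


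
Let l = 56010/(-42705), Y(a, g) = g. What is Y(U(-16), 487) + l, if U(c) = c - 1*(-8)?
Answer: 1382755/2847 ≈ 485.69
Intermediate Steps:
U(c) = 8 + c (U(c) = c + 8 = 8 + c)
l = -3734/2847 (l = 56010*(-1/42705) = -3734/2847 ≈ -1.3116)
Y(U(-16), 487) + l = 487 - 3734/2847 = 1382755/2847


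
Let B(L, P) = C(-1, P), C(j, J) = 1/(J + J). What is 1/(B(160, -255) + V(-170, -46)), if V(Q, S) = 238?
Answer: 510/121379 ≈ 0.0042017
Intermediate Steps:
C(j, J) = 1/(2*J)
B(L, P) = 1/(2*P)
1/(B(160, -255) + V(-170, -46)) = 1/((½)/(-255) + 238) = 1/((½)*(-1/255) + 238) = 1/(-1/510 + 238) = 1/(121379/510) = 510/121379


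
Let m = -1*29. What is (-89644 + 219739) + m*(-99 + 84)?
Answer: 130530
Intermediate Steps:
m = -29
(-89644 + 219739) + m*(-99 + 84) = (-89644 + 219739) - 29*(-99 + 84) = 130095 - 29*(-15) = 130095 + 435 = 130530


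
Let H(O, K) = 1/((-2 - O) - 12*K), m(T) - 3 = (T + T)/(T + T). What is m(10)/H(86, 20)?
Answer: -1312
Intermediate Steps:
m(T) = 4 (m(T) = 3 + (T + T)/(T + T) = 3 + (2*T)/((2*T)) = 3 + (2*T)*(1/(2*T)) = 3 + 1 = 4)
H(O, K) = 1/(-2 - O - 12*K)
m(10)/H(86, 20) = 4/((-1/(2 + 86 + 12*20))) = 4/((-1/(2 + 86 + 240))) = 4/((-1/328)) = 4/((-1*1/328)) = 4/(-1/328) = 4*(-328) = -1312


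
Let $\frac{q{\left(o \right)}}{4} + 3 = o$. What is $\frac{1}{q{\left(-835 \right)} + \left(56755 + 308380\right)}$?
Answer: $\frac{1}{361783} \approx 2.7641 \cdot 10^{-6}$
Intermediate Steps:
$q{\left(o \right)} = -12 + 4 o$
$\frac{1}{q{\left(-835 \right)} + \left(56755 + 308380\right)} = \frac{1}{\left(-12 + 4 \left(-835\right)\right) + \left(56755 + 308380\right)} = \frac{1}{\left(-12 - 3340\right) + 365135} = \frac{1}{-3352 + 365135} = \frac{1}{361783}$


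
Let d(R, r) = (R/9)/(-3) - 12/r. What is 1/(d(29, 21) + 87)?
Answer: 189/16132 ≈ 0.011716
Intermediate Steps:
d(R, r) = -12/r - R/27 (d(R, r) = (R*(⅑))*(-⅓) - 12/r = (R/9)*(-⅓) - 12/r = -R/27 - 12/r = -12/r - R/27)
1/(d(29, 21) + 87) = 1/((-12/21 - 1/27*29) + 87) = 1/((-12*1/21 - 29/27) + 87) = 1/((-4/7 - 29/27) + 87) = 1/(-311/189 + 87) = 1/(16132/189) = 189/16132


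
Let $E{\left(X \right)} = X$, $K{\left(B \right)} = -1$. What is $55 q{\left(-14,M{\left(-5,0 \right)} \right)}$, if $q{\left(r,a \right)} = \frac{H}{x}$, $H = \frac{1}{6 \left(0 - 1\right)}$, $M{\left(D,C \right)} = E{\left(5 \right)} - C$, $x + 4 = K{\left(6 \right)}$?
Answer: $\frac{11}{6} \approx 1.8333$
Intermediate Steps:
$x = -5$ ($x = -4 - 1 = -5$)
$M{\left(D,C \right)} = 5 - C$
$H = - \frac{1}{6}$ ($H = \frac{1}{6 \left(-1\right)} = \frac{1}{-6} = - \frac{1}{6} \approx -0.16667$)
$q{\left(r,a \right)} = \frac{1}{30}$ ($q{\left(r,a \right)} = - \frac{1}{6 \left(-5\right)} = \left(- \frac{1}{6}\right) \left(- \frac{1}{5}\right) = \frac{1}{30}$)
$55 q{\left(-14,M{\left(-5,0 \right)} \right)} = 55 \cdot \frac{1}{30} = \frac{11}{6}$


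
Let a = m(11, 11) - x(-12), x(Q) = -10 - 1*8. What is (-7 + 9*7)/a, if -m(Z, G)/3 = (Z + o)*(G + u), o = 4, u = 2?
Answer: -8/81 ≈ -0.098765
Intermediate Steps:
x(Q) = -18 (x(Q) = -10 - 8 = -18)
m(Z, G) = -3*(2 + G)*(4 + Z) (m(Z, G) = -3*(Z + 4)*(G + 2) = -3*(4 + Z)*(2 + G) = -3*(2 + G)*(4 + Z))
a = -567 (a = (-24 - 12*11 - 6*11 - 3*11*11) - 1*(-18) = (-24 - 132 - 66 - 363) + 18 = -585 + 18 = -567)
(-7 + 9*7)/a = (-7 + 9*7)/(-567) = (-7 + 63)*(-1/567) = 56*(-1/567) = -8/81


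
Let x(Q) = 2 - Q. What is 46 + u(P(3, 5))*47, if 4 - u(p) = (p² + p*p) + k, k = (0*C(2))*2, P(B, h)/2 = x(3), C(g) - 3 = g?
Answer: -142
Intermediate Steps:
C(g) = 3 + g
P(B, h) = -2 (P(B, h) = 2*(2 - 1*3) = 2*(2 - 3) = 2*(-1) = -2)
k = 0 (k = (0*(3 + 2))*2 = (0*5)*2 = 0*2 = 0)
u(p) = 4 - 2*p² (u(p) = 4 - ((p² + p*p) + 0) = 4 - ((p² + p²) + 0) = 4 - (2*p² + 0) = 4 - 2*p²)
46 + u(P(3, 5))*47 = 46 + (4 - 2*(-2)²)*47 = 46 + (4 - 2*4)*47 = 46 + (4 - 8)*47 = 46 - 4*47 = 46 - 188 = -142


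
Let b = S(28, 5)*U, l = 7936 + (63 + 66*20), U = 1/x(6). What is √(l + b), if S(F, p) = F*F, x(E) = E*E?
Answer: √84067/3 ≈ 96.648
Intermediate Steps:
x(E) = E²
S(F, p) = F²
U = 1/36 (U = 1/(6²) = 1/36 ≈ 0.027778)
l = 9319 (l = 7936 + (63 + 1320) = 7936 + 1383 = 9319)
b = 196/9 (b = 28²*(1/36) = 784*(1/36) = 196/9 ≈ 21.778)
√(l + b) = √(9319 + 196/9) = √(84067/9) = √84067/3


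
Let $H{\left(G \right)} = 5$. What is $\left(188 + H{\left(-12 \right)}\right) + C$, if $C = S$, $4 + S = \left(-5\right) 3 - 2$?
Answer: $172$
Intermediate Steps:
$S = -21$ ($S = -4 - 17 = -21$)
$C = -21$
$\left(188 + H{\left(-12 \right)}\right) + C = \left(188 + 5\right) - 21 = 193 - 21 = 172$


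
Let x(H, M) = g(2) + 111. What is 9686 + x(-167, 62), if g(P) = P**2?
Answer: 9801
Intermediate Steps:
x(H, M) = 115 (x(H, M) = 2**2 + 111 = 4 + 111 = 115)
9686 + x(-167, 62) = 9686 + 115 = 9801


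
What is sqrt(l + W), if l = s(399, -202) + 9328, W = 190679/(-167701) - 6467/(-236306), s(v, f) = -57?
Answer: 3*sqrt(1617532032660807555336646)/39628752506 ≈ 96.280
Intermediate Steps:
W = -43974069407/39628752506 (W = 190679*(-1/167701) - 6467*(-1/236306) = -190679/167701 + 6467/236306 = -43974069407/39628752506 ≈ -1.1096)
l = 9271 (l = -57 + 9328 = 9271)
sqrt(l + W) = sqrt(9271 - 43974069407/39628752506) = sqrt(367354190413719/39628752506) = 3*sqrt(1617532032660807555336646)/39628752506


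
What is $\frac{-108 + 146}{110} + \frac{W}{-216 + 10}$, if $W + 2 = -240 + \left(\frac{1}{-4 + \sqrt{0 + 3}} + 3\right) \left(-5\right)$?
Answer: $\frac{233537}{147290} - \frac{5 \sqrt{3}}{2678} \approx 1.5823$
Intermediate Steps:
$W = -257 - \frac{5}{-4 + \sqrt{3}}$ ($W = -2 - \left(240 - \left(\frac{1}{-4 + \sqrt{0 + 3}} + 3\right) \left(-5\right)\right) = -2 - \left(240 - \left(\frac{1}{-4 + \sqrt{3}} + 3\right) \left(-5\right)\right) = -2 - \left(240 - \left(3 + \frac{1}{-4 + \sqrt{3}}\right) \left(-5\right)\right) = -2 - \left(255 + \frac{5}{-4 + \sqrt{3}}\right) = -257 - \frac{5}{-4 + \sqrt{3}} \approx -254.8$)
$\frac{-108 + 146}{110} + \frac{W}{-216 + 10} = \frac{-108 + 146}{110} + \frac{- \frac{3321}{13} + \frac{5 \sqrt{3}}{13}}{-216 + 10} = 38 \cdot \frac{1}{110} + \frac{- \frac{3321}{13} + \frac{5 \sqrt{3}}{13}}{-206} = \frac{19}{55} + \left(- \frac{3321}{13} + \frac{5 \sqrt{3}}{13}\right) \left(- \frac{1}{206}\right) = \frac{19}{55} + \left(\frac{3321}{2678} - \frac{5 \sqrt{3}}{2678}\right) = \frac{233537}{147290} - \frac{5 \sqrt{3}}{2678}$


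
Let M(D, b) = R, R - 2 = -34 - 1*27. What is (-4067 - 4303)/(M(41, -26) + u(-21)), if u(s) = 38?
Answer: 2790/7 ≈ 398.57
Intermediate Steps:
R = -59 (R = 2 + (-34 - 1*27) = 2 + (-34 - 27) = 2 - 61 = -59)
M(D, b) = -59
(-4067 - 4303)/(M(41, -26) + u(-21)) = (-4067 - 4303)/(-59 + 38) = -8370/(-21) = -8370*(-1/21) = 2790/7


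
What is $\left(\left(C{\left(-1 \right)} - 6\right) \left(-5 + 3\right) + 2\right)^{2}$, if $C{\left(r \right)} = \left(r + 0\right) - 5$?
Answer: $676$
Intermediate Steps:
$C{\left(r \right)} = -5 + r$ ($C{\left(r \right)} = r - 5 = -5 + r$)
$\left(\left(C{\left(-1 \right)} - 6\right) \left(-5 + 3\right) + 2\right)^{2} = \left(\left(\left(-5 - 1\right) - 6\right) \left(-5 + 3\right) + 2\right)^{2} = \left(\left(-6 - 6\right) \left(-2\right) + 2\right)^{2} = \left(\left(-12\right) \left(-2\right) + 2\right)^{2} = \left(24 + 2\right)^{2} = 26^{2} = 676$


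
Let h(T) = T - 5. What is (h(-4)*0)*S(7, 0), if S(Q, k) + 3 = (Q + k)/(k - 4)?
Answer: 0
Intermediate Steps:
S(Q, k) = -3 + (Q + k)/(-4 + k) (S(Q, k) = -3 + (Q + k)/(k - 4) = -3 + (Q + k)/(-4 + k))
h(T) = -5 + T
(h(-4)*0)*S(7, 0) = ((-5 - 4)*0)*((12 + 7 - 2*0)/(-4 + 0)) = (-9*0)*((12 + 7 + 0)/(-4)) = 0*(-1/4*19) = 0*(-19/4) = 0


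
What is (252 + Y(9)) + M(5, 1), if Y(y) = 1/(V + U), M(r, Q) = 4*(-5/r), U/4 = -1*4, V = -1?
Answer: 4215/17 ≈ 247.94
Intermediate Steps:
U = -16 (U = 4*(-1*4) = 4*(-4) = -16)
M(r, Q) = -20/r
Y(y) = -1/17 (Y(y) = 1/(-1 - 16) = 1/(-17) = -1/17)
(252 + Y(9)) + M(5, 1) = (252 - 1/17) - 20/5 = 4283/17 - 20*⅕ = 4283/17 - 4 = 4215/17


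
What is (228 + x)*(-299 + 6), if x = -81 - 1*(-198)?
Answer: -101085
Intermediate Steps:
x = 117 (x = -81 + 198 = 117)
(228 + x)*(-299 + 6) = (228 + 117)*(-299 + 6) = 345*(-293) = -101085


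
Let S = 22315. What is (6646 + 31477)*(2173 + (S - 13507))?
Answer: 418628663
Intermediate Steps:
(6646 + 31477)*(2173 + (S - 13507)) = (6646 + 31477)*(2173 + (22315 - 13507)) = 38123*(2173 + 8808) = 38123*10981 = 418628663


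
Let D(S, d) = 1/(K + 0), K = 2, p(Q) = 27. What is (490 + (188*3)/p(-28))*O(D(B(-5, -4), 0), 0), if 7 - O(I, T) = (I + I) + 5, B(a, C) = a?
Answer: 4598/9 ≈ 510.89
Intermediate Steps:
D(S, d) = ½ (D(S, d) = 1/(2 + 0) = 1/2 = ½)
O(I, T) = 2 - 2*I (O(I, T) = 7 - ((I + I) + 5) = 7 - (2*I + 5) = 7 - (5 + 2*I) = 7 + (-5 - 2*I) = 2 - 2*I)
(490 + (188*3)/p(-28))*O(D(B(-5, -4), 0), 0) = (490 + (188*3)/27)*(2 - 2*½) = (490 + 564*(1/27))*(2 - 1) = (490 + 188/9)*1 = (4598/9)*1 = 4598/9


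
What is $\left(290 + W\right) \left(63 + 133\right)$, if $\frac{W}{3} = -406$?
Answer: $-181888$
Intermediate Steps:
$W = -1218$ ($W = 3 \left(-406\right) = -1218$)
$\left(290 + W\right) \left(63 + 133\right) = \left(290 - 1218\right) \left(63 + 133\right) = \left(-928\right) 196 = -181888$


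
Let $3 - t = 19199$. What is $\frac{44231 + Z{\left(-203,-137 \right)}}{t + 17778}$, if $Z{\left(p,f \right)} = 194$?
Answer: $- \frac{44425}{1418} \approx -31.329$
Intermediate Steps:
$t = -19196$ ($t = 3 - 19199 = -19196$)
$\frac{44231 + Z{\left(-203,-137 \right)}}{t + 17778} = \frac{44231 + 194}{-19196 + 17778} = \frac{44425}{-1418} = 44425 \left(- \frac{1}{1418}\right) = - \frac{44425}{1418}$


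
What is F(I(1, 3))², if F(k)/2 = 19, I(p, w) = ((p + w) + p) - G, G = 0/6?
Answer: 1444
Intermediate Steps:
G = 0 (G = 0*(⅙) = 0)
I(p, w) = w + 2*p (I(p, w) = ((p + w) + p) - 1*0 = (w + 2*p) + 0 = w + 2*p)
F(k) = 38 (F(k) = 2*19 = 38)
F(I(1, 3))² = 38² = 1444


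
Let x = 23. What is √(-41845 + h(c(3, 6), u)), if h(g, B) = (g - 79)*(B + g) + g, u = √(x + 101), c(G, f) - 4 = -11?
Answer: √(-41250 - 172*√31) ≈ 205.45*I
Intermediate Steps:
c(G, f) = -7 (c(G, f) = 4 - 11 = -7)
u = 2*√31 (u = √(23 + 101) = √124 = 2*√31 ≈ 11.136)
h(g, B) = g + (-79 + g)*(B + g) (h(g, B) = (-79 + g)*(B + g) + g = g + (-79 + g)*(B + g))
√(-41845 + h(c(3, 6), u)) = √(-41845 + ((-7)² - 158*√31 - 78*(-7) + (2*√31)*(-7))) = √(-41845 + (49 - 158*√31 + 546 - 14*√31)) = √(-41845 + (595 - 172*√31)) = √(-41250 - 172*√31)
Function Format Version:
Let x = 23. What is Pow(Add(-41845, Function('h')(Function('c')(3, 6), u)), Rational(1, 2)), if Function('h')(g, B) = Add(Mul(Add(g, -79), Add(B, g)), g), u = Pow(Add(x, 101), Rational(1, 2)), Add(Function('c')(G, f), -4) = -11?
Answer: Pow(Add(-41250, Mul(-172, Pow(31, Rational(1, 2)))), Rational(1, 2)) ≈ Mul(205.45, I)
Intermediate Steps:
Function('c')(G, f) = -7 (Function('c')(G, f) = Add(4, -11) = -7)
u = Mul(2, Pow(31, Rational(1, 2))) (u = Pow(Add(23, 101), Rational(1, 2)) = Pow(124, Rational(1, 2)) = Mul(2, Pow(31, Rational(1, 2))) ≈ 11.136)
Function('h')(g, B) = Add(g, Mul(Add(-79, g), Add(B, g))) (Function('h')(g, B) = Add(Mul(Add(-79, g), Add(B, g)), g) = Add(g, Mul(Add(-79, g), Add(B, g))))
Pow(Add(-41845, Function('h')(Function('c')(3, 6), u)), Rational(1, 2)) = Pow(Add(-41845, Add(Pow(-7, 2), Mul(-79, Mul(2, Pow(31, Rational(1, 2)))), Mul(-78, -7), Mul(Mul(2, Pow(31, Rational(1, 2))), -7))), Rational(1, 2)) = Pow(Add(-41845, Add(49, Mul(-158, Pow(31, Rational(1, 2))), 546, Mul(-14, Pow(31, Rational(1, 2))))), Rational(1, 2)) = Pow(Add(-41845, Add(595, Mul(-172, Pow(31, Rational(1, 2))))), Rational(1, 2)) = Pow(Add(-41250, Mul(-172, Pow(31, Rational(1, 2)))), Rational(1, 2))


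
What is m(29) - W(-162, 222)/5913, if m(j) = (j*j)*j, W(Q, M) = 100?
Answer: 144212057/5913 ≈ 24389.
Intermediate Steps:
m(j) = j³ (m(j) = j²*j = j³)
m(29) - W(-162, 222)/5913 = 29³ - 100/5913 = 24389 - 100/5913 = 144212057/5913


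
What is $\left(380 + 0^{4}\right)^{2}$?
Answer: $144400$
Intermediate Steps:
$\left(380 + 0^{4}\right)^{2} = \left(380 + 0\right)^{2} = 380^{2} = 144400$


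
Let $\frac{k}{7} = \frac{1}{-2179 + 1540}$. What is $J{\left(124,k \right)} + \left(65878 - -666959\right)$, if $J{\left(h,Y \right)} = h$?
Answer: $732961$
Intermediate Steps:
$k = - \frac{7}{639}$ ($k = \frac{7}{-2179 + 1540} = \frac{7}{-639} = 7 \left(- \frac{1}{639}\right) = - \frac{7}{639} \approx -0.010955$)
$J{\left(124,k \right)} + \left(65878 - -666959\right) = 124 + \left(65878 - -666959\right) = 124 + \left(65878 + 666959\right) = 124 + 732837 = 732961$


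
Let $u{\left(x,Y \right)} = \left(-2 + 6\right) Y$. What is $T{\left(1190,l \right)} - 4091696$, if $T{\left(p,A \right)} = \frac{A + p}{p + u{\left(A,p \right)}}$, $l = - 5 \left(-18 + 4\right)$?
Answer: $- \frac{347794142}{85} \approx -4.0917 \cdot 10^{6}$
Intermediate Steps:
$u{\left(x,Y \right)} = 4 Y$
$l = 70$ ($l = \left(-5\right) \left(-14\right) = 70$)
$T{\left(p,A \right)} = \frac{A + p}{5 p}$ ($T{\left(p,A \right)} = \frac{A + p}{p + 4 p} = \frac{A + p}{5 p}$)
$T{\left(1190,l \right)} - 4091696 = \frac{70 + 1190}{5 \cdot 1190} - 4091696 = \frac{1}{5} \cdot \frac{1}{1190} \cdot 1260 - 4091696 = \frac{18}{85} - 4091696 = - \frac{347794142}{85}$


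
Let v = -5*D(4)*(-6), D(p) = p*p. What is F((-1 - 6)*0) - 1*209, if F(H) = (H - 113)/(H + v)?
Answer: -100433/480 ≈ -209.24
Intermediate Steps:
D(p) = p²
v = 480 (v = -5*4²*(-6) = -5*16*(-6) = -80*(-6) = 480)
F(H) = (-113 + H)/(480 + H) (F(H) = (H - 113)/(H + 480) = (-113 + H)/(480 + H))
F((-1 - 6)*0) - 1*209 = (-113 + (-1 - 6)*0)/(480 + (-1 - 6)*0) - 1*209 = (-113 - 7*0)/(480 - 7*0) - 209 = (-113 + 0)/(480 + 0) - 209 = -113/480 - 209 = -100433/480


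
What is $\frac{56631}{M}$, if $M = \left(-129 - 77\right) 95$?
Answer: $- \frac{56631}{19570} \approx -2.8938$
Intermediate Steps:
$M = -19570$ ($M = \left(-206\right) 95 = -19570$)
$\frac{56631}{M} = \frac{56631}{-19570} = 56631 \left(- \frac{1}{19570}\right) = - \frac{56631}{19570}$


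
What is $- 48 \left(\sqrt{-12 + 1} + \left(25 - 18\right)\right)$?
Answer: $-336 - 48 i \sqrt{11} \approx -336.0 - 159.2 i$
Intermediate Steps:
$- 48 \left(\sqrt{-12 + 1} + \left(25 - 18\right)\right) = - 48 \left(\sqrt{-11} + 7\right) = - 48 \left(i \sqrt{11} + 7\right) = - 48 \left(7 + i \sqrt{11}\right) = -336 - 48 i \sqrt{11}$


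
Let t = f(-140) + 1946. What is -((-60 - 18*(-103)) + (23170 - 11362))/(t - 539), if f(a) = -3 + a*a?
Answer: -6801/10502 ≈ -0.64759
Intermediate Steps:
f(a) = -3 + a²
t = 21543 (t = (-3 + (-140)²) + 1946 = (-3 + 19600) + 1946 = 19597 + 1946 = 21543)
-((-60 - 18*(-103)) + (23170 - 11362))/(t - 539) = -((-60 - 18*(-103)) + (23170 - 11362))/(21543 - 539) = -((-60 + 1854) + 11808)/21004 = -(1794 + 11808)/21004 = -13602/21004 = -1*6801/10502 = -6801/10502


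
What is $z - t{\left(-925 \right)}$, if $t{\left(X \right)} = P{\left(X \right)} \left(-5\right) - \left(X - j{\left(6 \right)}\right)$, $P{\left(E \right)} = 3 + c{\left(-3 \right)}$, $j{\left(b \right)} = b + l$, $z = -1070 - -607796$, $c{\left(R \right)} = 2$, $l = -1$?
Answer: $605821$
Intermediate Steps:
$z = 606726$ ($z = -1070 + 607796 = 606726$)
$j{\left(b \right)} = -1 + b$ ($j{\left(b \right)} = b - 1 = -1 + b$)
$P{\left(E \right)} = 5$ ($P{\left(E \right)} = 3 + 2 = 5$)
$t{\left(X \right)} = -20 - X$ ($t{\left(X \right)} = 5 \left(-5\right) - \left(-5 + X\right) = -25 - \left(-5 + X\right) = -20 - X$)
$z - t{\left(-925 \right)} = 606726 - \left(-20 - -925\right) = 606726 - \left(-20 + 925\right) = 606726 - 905 = 605821$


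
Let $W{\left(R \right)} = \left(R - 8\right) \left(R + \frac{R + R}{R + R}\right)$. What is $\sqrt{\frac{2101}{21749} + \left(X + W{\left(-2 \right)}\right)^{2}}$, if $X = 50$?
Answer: $\frac{\sqrt{1702914098249}}{21749} \approx 60.001$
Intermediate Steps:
$W{\left(R \right)} = \left(1 + R\right) \left(-8 + R\right)$ ($W{\left(R \right)} = \left(-8 + R\right) \left(R + \frac{2 R}{2 R}\right) = \left(-8 + R\right) \left(R + 2 R \frac{1}{2 R}\right) = \left(-8 + R\right) \left(R + 1\right) = \left(-8 + R\right) \left(1 + R\right) = \left(1 + R\right) \left(-8 + R\right)$)
$\sqrt{\frac{2101}{21749} + \left(X + W{\left(-2 \right)}\right)^{2}} = \sqrt{\frac{2101}{21749} + \left(50 - \left(-6 - 4\right)\right)^{2}} = \sqrt{2101 \cdot \frac{1}{21749} + \left(50 + \left(-8 + 4 + 14\right)\right)^{2}} = \sqrt{\frac{2101}{21749} + \left(50 + 10\right)^{2}} = \sqrt{\frac{2101}{21749} + 60^{2}} = \sqrt{\frac{2101}{21749} + 3600} = \sqrt{\frac{78298501}{21749}} = \frac{\sqrt{1702914098249}}{21749}$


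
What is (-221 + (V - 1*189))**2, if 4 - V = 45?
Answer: 203401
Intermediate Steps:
V = -41 (V = 4 - 1*45 = 4 - 45 = -41)
(-221 + (V - 1*189))**2 = (-221 + (-41 - 1*189))**2 = (-221 + (-41 - 189))**2 = (-221 - 230)**2 = (-451)**2 = 203401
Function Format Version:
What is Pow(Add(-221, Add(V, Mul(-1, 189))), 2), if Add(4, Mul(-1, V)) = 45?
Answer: 203401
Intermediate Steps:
V = -41 (V = Add(4, Mul(-1, 45)) = Add(4, -45) = -41)
Pow(Add(-221, Add(V, Mul(-1, 189))), 2) = Pow(Add(-221, Add(-41, Mul(-1, 189))), 2) = Pow(Add(-221, Add(-41, -189)), 2) = Pow(Add(-221, -230), 2) = Pow(-451, 2) = 203401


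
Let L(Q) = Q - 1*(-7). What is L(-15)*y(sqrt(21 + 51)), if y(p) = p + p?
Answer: -96*sqrt(2) ≈ -135.76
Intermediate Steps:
y(p) = 2*p
L(Q) = 7 + Q (L(Q) = Q + 7 = 7 + Q)
L(-15)*y(sqrt(21 + 51)) = (7 - 15)*(2*sqrt(21 + 51)) = -16*sqrt(72) = -16*6*sqrt(2) = -96*sqrt(2)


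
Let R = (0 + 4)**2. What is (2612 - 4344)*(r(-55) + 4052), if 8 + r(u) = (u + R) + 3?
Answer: -6941856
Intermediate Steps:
R = 16 (R = 4**2 = 16)
r(u) = 11 + u (r(u) = -8 + ((u + 16) + 3) = -8 + ((16 + u) + 3) = -8 + (19 + u) = 11 + u)
(2612 - 4344)*(r(-55) + 4052) = (2612 - 4344)*((11 - 55) + 4052) = -1732*(-44 + 4052) = -1732*4008 = -6941856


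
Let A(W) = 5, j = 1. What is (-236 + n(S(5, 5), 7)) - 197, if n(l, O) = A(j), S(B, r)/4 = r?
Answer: -428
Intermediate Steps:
S(B, r) = 4*r
n(l, O) = 5
(-236 + n(S(5, 5), 7)) - 197 = (-236 + 5) - 197 = -231 - 197 = -428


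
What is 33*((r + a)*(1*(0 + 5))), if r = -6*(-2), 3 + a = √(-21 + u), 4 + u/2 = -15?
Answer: 1485 + 165*I*√59 ≈ 1485.0 + 1267.4*I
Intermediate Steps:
u = -38 (u = -8 + 2*(-15) = -8 - 30 = -38)
a = -3 + I*√59 (a = -3 + √(-21 - 38) = -3 + √(-59) = -3 + I*√59 ≈ -3.0 + 7.6811*I)
r = 12
33*((r + a)*(1*(0 + 5))) = 33*((12 + (-3 + I*√59))*(1*(0 + 5))) = 33*((9 + I*√59)*(1*5)) = 33*((9 + I*√59)*5) = 33*(45 + 5*I*√59) = 1485 + 165*I*√59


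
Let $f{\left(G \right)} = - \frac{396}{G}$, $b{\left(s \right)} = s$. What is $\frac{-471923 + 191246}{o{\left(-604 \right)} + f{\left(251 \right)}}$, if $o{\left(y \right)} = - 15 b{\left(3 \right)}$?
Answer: $\frac{23483309}{3897} \approx 6026.0$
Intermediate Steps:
$o{\left(y \right)} = -45$ ($o{\left(y \right)} = \left(-15\right) 3 = -45$)
$\frac{-471923 + 191246}{o{\left(-604 \right)} + f{\left(251 \right)}} = \frac{-471923 + 191246}{-45 - \frac{396}{251}} = - \frac{280677}{-45 - \frac{396}{251}} = - \frac{280677}{- \frac{11691}{251}} = \left(-280677\right) \left(- \frac{251}{11691}\right) = \frac{23483309}{3897}$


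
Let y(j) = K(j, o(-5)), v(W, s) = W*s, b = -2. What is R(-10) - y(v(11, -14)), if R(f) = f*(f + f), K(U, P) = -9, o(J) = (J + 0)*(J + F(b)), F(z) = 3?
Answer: 209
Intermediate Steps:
o(J) = J*(3 + J) (o(J) = (J + 0)*(J + 3) = J*(3 + J))
y(j) = -9
R(f) = 2*f**2 (R(f) = f*(2*f) = 2*f**2)
R(-10) - y(v(11, -14)) = 2*(-10)**2 - 1*(-9) = 2*100 + 9 = 200 + 9 = 209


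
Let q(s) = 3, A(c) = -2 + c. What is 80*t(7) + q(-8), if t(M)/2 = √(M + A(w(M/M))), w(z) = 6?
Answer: 3 + 160*√11 ≈ 533.66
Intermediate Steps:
t(M) = 2*√(4 + M) (t(M) = 2*√(M + (-2 + 6)) = 2*√(M + 4) = 2*√(4 + M))
80*t(7) + q(-8) = 80*(2*√(4 + 7)) + 3 = 80*(2*√11) + 3 = 160*√11 + 3 = 3 + 160*√11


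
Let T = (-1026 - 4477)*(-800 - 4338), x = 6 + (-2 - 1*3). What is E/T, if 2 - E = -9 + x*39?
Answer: -2/2019601 ≈ -9.9029e-7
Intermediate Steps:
x = 1 (x = 6 + (-2 - 3) = 6 - 5 = 1)
T = 28274414 (T = -5503*(-5138) = 28274414)
E = -28 (E = 2 - (-9 + 1*39) = 2 - (-9 + 39) = 2 - 1*30 = 2 - 30 = -28)
E/T = -28/28274414 = -28*1/28274414 = -2/2019601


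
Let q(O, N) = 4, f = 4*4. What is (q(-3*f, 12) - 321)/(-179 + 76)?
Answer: 317/103 ≈ 3.0777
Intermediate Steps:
f = 16
(q(-3*f, 12) - 321)/(-179 + 76) = (4 - 321)/(-179 + 76) = -317/(-103) = -317*(-1/103) = 317/103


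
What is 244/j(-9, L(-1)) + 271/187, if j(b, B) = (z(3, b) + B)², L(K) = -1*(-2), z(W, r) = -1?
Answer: 45899/187 ≈ 245.45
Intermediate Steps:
L(K) = 2
j(b, B) = (-1 + B)²
244/j(-9, L(-1)) + 271/187 = 244/((-1 + 2)²) + 271/187 = 244/(1²) + 271*(1/187) = 244/1 + 271/187 = 244*1 + 271/187 = 244 + 271/187 = 45899/187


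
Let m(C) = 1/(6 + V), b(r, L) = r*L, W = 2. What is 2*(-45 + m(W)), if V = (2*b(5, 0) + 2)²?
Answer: -449/5 ≈ -89.800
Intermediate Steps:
b(r, L) = L*r
V = 4 (V = (2*(0*5) + 2)² = (2*0 + 2)² = (0 + 2)² = 2² = 4)
m(C) = ⅒ (m(C) = 1/(6 + 4) = 1/10 = ⅒)
2*(-45 + m(W)) = 2*(-45 + ⅒) = 2*(-449/10) = -449/5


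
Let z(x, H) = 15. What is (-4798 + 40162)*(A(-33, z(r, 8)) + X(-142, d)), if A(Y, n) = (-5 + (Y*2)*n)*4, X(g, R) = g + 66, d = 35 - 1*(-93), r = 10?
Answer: -143436384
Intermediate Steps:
d = 128 (d = 35 + 93 = 128)
X(g, R) = 66 + g
A(Y, n) = -20 + 8*Y*n (A(Y, n) = (-5 + (2*Y)*n)*4 = (-5 + 2*Y*n)*4 = -20 + 8*Y*n)
(-4798 + 40162)*(A(-33, z(r, 8)) + X(-142, d)) = (-4798 + 40162)*((-20 + 8*(-33)*15) + (66 - 142)) = 35364*((-20 - 3960) - 76) = 35364*(-3980 - 76) = 35364*(-4056) = -143436384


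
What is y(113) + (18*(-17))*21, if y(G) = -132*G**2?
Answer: -1691934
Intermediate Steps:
y(113) + (18*(-17))*21 = -132*113**2 + (18*(-17))*21 = -132*12769 - 306*21 = -1685508 - 6426 = -1691934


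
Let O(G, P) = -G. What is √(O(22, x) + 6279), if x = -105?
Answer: √6257 ≈ 79.101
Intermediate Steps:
√(O(22, x) + 6279) = √(-1*22 + 6279) = √(-22 + 6279) = √6257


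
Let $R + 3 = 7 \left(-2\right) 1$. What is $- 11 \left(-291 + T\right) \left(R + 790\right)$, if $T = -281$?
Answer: $4863716$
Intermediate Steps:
$R = -17$ ($R = -3 + 7 \left(-2\right) 1 = -3 - 14 = -17$)
$- 11 \left(-291 + T\right) \left(R + 790\right) = - 11 \left(-291 - 281\right) \left(-17 + 790\right) = - 11 \left(\left(-572\right) 773\right) = \left(-11\right) \left(-442156\right) = 4863716$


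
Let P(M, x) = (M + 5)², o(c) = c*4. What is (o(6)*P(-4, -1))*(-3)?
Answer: -72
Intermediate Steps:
o(c) = 4*c
P(M, x) = (5 + M)²
(o(6)*P(-4, -1))*(-3) = ((4*6)*(5 - 4)²)*(-3) = (24*1²)*(-3) = (24*1)*(-3) = 24*(-3) = -72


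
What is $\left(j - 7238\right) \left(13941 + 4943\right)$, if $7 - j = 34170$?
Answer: $-781816484$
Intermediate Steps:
$j = -34163$ ($j = 7 - 34170 = -34163$)
$\left(j - 7238\right) \left(13941 + 4943\right) = \left(-34163 - 7238\right) \left(13941 + 4943\right) = \left(-34163 - 7238\right) 18884 = \left(-41401\right) 18884 = -781816484$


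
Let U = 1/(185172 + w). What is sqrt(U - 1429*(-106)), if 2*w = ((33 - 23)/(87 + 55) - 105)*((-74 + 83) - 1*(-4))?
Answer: 3*sqrt(2887737714355529087)/13098787 ≈ 389.20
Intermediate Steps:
w = -48425/71 (w = (((33 - 23)/(87 + 55) - 105)*((-74 + 83) - 1*(-4)))/2 = ((10/142 - 105)*(9 + 4))/2 = ((10*(1/142) - 105)*13)/2 = ((5/71 - 105)*13)/2 = (-7450/71*13)/2 = (1/2)*(-96850/71) = -48425/71 ≈ -682.04)
U = 71/13098787 (U = 1/(185172 - 48425/71) = 1/(13098787/71) = 71/13098787 ≈ 5.4203e-6)
sqrt(U - 1429*(-106)) = sqrt(71/13098787 - 1429*(-106)) = sqrt(71/13098787 + 151474) = sqrt(1984125662109/13098787) = 3*sqrt(2887737714355529087)/13098787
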